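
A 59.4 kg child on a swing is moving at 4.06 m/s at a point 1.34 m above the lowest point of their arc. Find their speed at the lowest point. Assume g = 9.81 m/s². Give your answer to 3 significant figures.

v = 6.54 m/s

By conservation of mechanical energy, ½mv₀² + mgh = ½mv²
The mass cancels from both sides.
v² = v₀² + 2gh = (4.06)² + 2(9.81)(1.34) = 42.774
v = √42.774 = 6.540 m/s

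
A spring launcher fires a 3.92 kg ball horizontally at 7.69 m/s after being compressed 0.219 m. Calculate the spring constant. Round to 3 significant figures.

k = 4830 N/m

Spring PE at full compression equals KE at release: ½kx² = ½mv²
k = mv²/x² = (3.92)(7.69)²/(0.219)² = 4833 N/m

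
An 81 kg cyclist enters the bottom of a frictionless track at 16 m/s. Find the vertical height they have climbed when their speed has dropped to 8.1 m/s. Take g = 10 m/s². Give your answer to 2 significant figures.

Conservation of energy: ½mv₁² = ½mv₂² + mgh
h = (v₁² − v₂²)/(2g) = (16² − 8.1²)/(2 × 10) = 9.519 m

h = 9.5 m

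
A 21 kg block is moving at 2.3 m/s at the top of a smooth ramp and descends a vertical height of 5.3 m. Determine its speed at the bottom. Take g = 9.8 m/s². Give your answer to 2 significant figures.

By conservation of mechanical energy, ½mv₀² + mgh = ½mv²
v² = v₀² + 2gh = (2.3)² + 2(9.8)(5.3) = 109.17
v = √109.17 = 10.45 m/s

v = 10 m/s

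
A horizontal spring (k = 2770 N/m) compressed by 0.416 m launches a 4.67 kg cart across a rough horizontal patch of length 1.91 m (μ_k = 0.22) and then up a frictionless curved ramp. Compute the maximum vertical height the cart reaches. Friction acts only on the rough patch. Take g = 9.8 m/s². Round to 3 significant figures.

h = 4.82 m

Spring energy: E₀ = ½kx² = ½(2770)(0.416)² = 239.68 J
Friction: W_f = μ_k mg d = (0.22)(4.67)(9.8)(1.91) = 19.23 J
Energy at base of ramp: E = 239.68 − 19.23 = 220.45 J
At max height all remaining energy is PE: mgh = E ⇒ h = E/(mg) = 220.45/(4.67 × 9.8) = 4.817 m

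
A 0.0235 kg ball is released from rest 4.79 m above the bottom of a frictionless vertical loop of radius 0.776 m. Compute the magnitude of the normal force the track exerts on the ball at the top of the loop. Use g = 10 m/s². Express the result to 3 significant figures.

Energy from release to top (height 2r): mgh = ½mv_top² + mg(2r)
v_top² = 2g(h − 2r) = 2(10)(4.79 − 1.552) = 64.760 m²/s²
At the top, both N and weight point toward the centre: N + mg = mv_top²/r
N = m(v_top²/r − g) = 0.0235(64.760/0.776 − 10) = 1.726 N

N = 1.73 N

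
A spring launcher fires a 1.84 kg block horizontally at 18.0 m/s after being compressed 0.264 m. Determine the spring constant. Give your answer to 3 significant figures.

k = 8550 N/m

Energy stored in the spring equals the launch KE: ½kx² = ½mv²
k = mv²/x² = (1.84)(18.0)²/(0.264)² = 8554 N/m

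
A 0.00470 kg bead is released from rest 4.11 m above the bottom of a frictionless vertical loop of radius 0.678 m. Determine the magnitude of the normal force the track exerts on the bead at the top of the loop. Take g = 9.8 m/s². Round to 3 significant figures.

Energy from release to top (height 2r): mgh = ½mv_top² + mg(2r)
v_top² = 2g(h − 2r) = 2(9.8)(4.11 − 1.356) = 53.978 m²/s²
At the top, both N and weight point toward the centre: N + mg = mv_top²/r
N = m(v_top²/r − g) = 0.00470(53.978/0.678 − 9.8) = 0.3281 N

N = 0.328 N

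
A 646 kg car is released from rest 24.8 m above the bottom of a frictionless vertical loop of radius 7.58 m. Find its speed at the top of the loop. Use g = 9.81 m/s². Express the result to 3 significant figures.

Energy conservation: mgh = ½mv_top² + mg(2r)
v_top² = 2g(h − 2r) = 2(9.81)(24.8 − 15.16) = 189.1
v_top = 13.75 m/s

v = 13.8 m/s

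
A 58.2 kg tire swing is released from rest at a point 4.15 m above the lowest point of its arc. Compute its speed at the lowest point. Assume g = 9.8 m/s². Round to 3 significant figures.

v = 9.02 m/s

Equating total energy at the two states: mgh = ½mv²
The mass cancels from both sides.
v = √(2gh) = √(2 × 9.8 × 4.15) = √81.340 = 9.019 m/s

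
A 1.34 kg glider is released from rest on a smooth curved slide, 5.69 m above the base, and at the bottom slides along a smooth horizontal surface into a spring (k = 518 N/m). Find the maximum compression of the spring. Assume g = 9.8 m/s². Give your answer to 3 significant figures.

At max compression the glider is momentarily at rest: mgh = ½kx²
x = √(2mgh/k) = √(2 × 1.34 × 9.8 × 5.69 / 518) = 0.5371 m

x = 0.537 m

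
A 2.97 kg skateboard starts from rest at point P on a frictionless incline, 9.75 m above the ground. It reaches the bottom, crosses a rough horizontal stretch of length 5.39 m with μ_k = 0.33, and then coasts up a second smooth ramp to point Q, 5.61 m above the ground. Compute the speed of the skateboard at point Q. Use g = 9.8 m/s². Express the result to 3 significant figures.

Energy at P: mgh₁ = (2.97)(9.8)(9.75) = 283.78 J
Friction loss: W_f = μ_k mg d = 51.77 J
At Q: ½mv² + mgh₂ = mgh₁ − W_f
½mv² = 283.78 − 51.77 − 163.28 = 68.728 J
v = √(2 × 68.728/2.97) = 6.803 m/s

v = 6.80 m/s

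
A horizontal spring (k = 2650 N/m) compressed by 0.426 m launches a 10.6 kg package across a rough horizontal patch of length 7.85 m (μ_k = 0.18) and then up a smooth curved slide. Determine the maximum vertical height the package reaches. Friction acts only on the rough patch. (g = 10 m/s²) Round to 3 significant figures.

h = 0.855 m

Spring energy: E₀ = ½kx² = ½(2650)(0.426)² = 240.46 J
Friction: W_f = μ_k mg d = (0.18)(10.6)(10)(7.85) = 149.8 J
Energy at base of ramp: E = 240.46 − 149.8 = 90.678 J
At max height all remaining energy is PE: mgh = E ⇒ h = E/(mg) = 90.678/(10.6 × 10) = 0.8554 m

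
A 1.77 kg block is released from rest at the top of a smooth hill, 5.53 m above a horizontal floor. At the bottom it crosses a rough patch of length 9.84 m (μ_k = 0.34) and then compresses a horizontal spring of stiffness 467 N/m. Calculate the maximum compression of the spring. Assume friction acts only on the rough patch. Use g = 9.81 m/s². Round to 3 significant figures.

x = 0.403 m

Initial energy: E₁ = mgh = (1.77)(9.81)(5.53) = 96.021 J
Friction removes W_f = μ_k mg d = (0.34)(1.77)(9.81)(9.84) = 58.09 J
Energy reaching the spring: E = 96.021 − 58.09 = 37.929 J
At max compression ½kx² = E ⇒ x = √(2E/k) = √(2 × 37.929/467) = 0.4030 m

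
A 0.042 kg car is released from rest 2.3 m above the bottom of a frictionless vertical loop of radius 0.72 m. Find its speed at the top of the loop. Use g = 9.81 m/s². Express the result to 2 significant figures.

v = 4.1 m/s

Energy conservation: mgh = ½mv_top² + mg(2r)
v_top² = 2g(h − 2r) = 2(9.81)(2.3 − 1.440) = 16.87
v_top = 4.108 m/s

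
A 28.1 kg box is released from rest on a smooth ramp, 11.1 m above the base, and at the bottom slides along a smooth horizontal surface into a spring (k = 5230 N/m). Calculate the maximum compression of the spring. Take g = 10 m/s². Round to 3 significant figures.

At max compression the box is momentarily at rest: mgh = ½kx²
x = √(2mgh/k) = √(2 × 28.1 × 10 × 11.1 / 5230) = 1.092 m

x = 1.09 m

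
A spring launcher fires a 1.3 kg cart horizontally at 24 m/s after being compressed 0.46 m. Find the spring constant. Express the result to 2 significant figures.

k = 3500 N/m

Energy stored in the spring equals the launch KE: ½kx² = ½mv²
k = mv²/x² = (1.3)(24)²/(0.46)² = 3539 N/m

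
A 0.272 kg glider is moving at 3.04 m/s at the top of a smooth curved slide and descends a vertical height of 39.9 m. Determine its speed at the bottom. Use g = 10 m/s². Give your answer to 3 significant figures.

v = 28.4 m/s

By conservation of mechanical energy, ½mv₀² + mgh = ½mv²
The mass cancels from both sides.
v² = v₀² + 2gh = (3.04)² + 2(10)(39.9) = 807.24
v = √807.24 = 28.41 m/s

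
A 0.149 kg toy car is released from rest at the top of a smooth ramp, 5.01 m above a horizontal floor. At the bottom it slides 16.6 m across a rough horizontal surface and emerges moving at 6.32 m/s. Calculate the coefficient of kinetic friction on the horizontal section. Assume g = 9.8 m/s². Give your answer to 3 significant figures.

Applying the work–energy principle:
mgh = ½mv² + μ_k m g d
mgh = 7.3156 J; ½mv² = 2.9757 J
W_f = 7.3156 − 2.9757 = 4.340 J
μ_k = W_f/(mg·d) = 4.340/(1.460 × 16.6) = 0.1790

μ_k = 0.179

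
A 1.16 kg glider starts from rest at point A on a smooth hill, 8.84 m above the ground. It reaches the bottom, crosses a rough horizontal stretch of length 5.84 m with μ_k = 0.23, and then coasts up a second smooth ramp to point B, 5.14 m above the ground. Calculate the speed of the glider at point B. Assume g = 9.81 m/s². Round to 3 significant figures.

Energy at A: mgh₁ = (1.16)(9.81)(8.84) = 100.60 J
Friction loss: W_f = μ_k mg d = 15.29 J
At B: ½mv² + mgh₂ = mgh₁ − W_f
½mv² = 100.60 − 15.29 − 58.491 = 26.819 J
v = √(2 × 26.819/1.16) = 6.800 m/s

v = 6.80 m/s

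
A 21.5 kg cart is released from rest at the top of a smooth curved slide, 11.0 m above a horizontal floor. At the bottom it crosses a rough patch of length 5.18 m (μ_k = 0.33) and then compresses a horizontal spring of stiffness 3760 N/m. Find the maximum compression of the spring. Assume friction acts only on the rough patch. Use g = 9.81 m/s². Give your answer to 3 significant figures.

x = 1.02 m

Initial energy: E₁ = mgh = (21.5)(9.81)(11.0) = 2320.1 J
Friction removes W_f = μ_k mg d = (0.33)(21.5)(9.81)(5.18) = 360.5 J
Energy reaching the spring: E = 2320.1 − 360.5 = 1959.5 J
At max compression ½kx² = E ⇒ x = √(2E/k) = √(2 × 1959.5/3760) = 1.021 m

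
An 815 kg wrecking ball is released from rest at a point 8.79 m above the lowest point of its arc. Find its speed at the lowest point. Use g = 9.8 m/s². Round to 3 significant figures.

v = 13.1 m/s

Energy conservation between the two points: mgh = ½mv²
v = √(2gh) = √(2 × 9.8 × 8.79) = √172.28 = 13.13 m/s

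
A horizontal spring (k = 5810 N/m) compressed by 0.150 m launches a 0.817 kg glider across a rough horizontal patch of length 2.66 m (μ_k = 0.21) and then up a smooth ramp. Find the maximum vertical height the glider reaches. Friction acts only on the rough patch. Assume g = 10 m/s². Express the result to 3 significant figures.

h = 7.44 m

Spring energy: E₀ = ½kx² = ½(5810)(0.150)² = 65.362 J
Friction: W_f = μ_k mg d = (0.21)(0.817)(10)(2.66) = 4.564 J
Energy at base of ramp: E = 65.362 − 4.564 = 60.799 J
At max height all remaining energy is PE: mgh = E ⇒ h = E/(mg) = 60.799/(0.817 × 10) = 7.442 m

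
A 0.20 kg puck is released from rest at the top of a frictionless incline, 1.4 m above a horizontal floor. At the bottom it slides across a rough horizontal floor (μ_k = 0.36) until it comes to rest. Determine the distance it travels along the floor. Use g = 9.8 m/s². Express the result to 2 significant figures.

d = 3.9 m

Energy at the top = energy at the end + work done against friction:
At rest all PE has been dissipated by friction: mgh = μ_k m g d
d = h/μ_k = 1.4/0.36 = 3.889 m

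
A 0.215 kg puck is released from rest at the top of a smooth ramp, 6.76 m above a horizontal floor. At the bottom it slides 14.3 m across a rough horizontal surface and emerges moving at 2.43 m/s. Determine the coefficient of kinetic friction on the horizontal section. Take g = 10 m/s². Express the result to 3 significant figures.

Energy bookkeeping (friction removes W_f = μ_k N d):
mgh = ½mv² + μ_k m g d
mgh = 14.534 J; ½mv² = 0.63478 J
W_f = 14.534 − 0.63478 = 13.90 J
μ_k = W_f/(mg·d) = 13.90/(2.150 × 14.3) = 0.4521

μ_k = 0.452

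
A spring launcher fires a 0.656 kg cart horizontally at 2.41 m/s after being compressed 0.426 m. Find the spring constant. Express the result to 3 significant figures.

k = 21.0 N/m

½kx² = ½mv²
k = mv²/x² = (0.656)(2.41)²/(0.426)² = 21.00 N/m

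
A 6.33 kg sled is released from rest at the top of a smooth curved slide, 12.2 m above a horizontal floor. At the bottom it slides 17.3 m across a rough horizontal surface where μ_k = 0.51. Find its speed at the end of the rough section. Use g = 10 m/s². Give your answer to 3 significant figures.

Energy bookkeeping (friction removes W_f = μ_k N d):
mgh = ½mv² + μ_k m g d
W_f = μ_k mg d = (0.51)(6.33)(10)(17.3) = 558.5 J
½mv² = mgh − W_f = 772.26 − 558.5 = 213.76 J
v = √(2 × 213.76/6.33) = 8.218 m/s

v = 8.22 m/s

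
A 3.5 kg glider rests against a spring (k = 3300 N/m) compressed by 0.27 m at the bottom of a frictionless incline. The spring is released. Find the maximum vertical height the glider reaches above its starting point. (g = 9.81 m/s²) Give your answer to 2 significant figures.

h = 3.5 m

At maximum height the glider is at rest, so ½kx² = mgh
h = kx²/(2mg) = (3300)(0.27)²/(2 × 3.5 × 9.81) = 3.503 m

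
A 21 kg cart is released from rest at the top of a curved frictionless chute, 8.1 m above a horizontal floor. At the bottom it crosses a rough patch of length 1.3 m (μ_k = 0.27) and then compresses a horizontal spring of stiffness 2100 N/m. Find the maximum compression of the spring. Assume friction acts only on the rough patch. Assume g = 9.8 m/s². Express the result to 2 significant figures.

Initial energy: E₁ = mgh = (21)(9.8)(8.1) = 1667.0 J
Friction removes W_f = μ_k mg d = (0.27)(21)(9.8)(1.3) = 72.24 J
Energy reaching the spring: E = 1667.0 − 72.24 = 1594.7 J
At max compression ½kx² = E ⇒ x = √(2E/k) = √(2 × 1594.7/2100) = 1.232 m

x = 1.2 m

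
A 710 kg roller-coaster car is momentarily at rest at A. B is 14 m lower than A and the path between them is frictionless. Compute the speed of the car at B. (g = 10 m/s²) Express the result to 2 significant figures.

By conservation of mechanical energy, mgh = ½mv²
The mass cancels from both sides.
v = √(2gh) = √(2 × 10 × 14) = √280.00 = 16.73 m/s

v = 17 m/s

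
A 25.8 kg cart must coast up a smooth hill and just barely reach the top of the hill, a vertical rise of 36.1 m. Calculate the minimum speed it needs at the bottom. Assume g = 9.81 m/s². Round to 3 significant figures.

v = 26.6 m/s

At the top it is momentarily at rest, so all KE converts to PE: ½mv² = mgh
v = √(2gh) = √(2 × 9.81 × 36.1) = 26.61 m/s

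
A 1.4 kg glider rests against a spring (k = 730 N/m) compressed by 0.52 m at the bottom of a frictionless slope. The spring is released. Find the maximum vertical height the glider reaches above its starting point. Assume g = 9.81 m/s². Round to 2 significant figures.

Energy conservation from release to the highest point: ½kx² = mgh
h = kx²/(2mg) = (730)(0.52)²/(2 × 1.4 × 9.81) = 7.186 m

h = 7.2 m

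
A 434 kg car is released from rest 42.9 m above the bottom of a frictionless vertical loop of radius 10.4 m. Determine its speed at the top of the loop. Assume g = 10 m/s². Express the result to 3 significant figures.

v = 21.0 m/s

Energy conservation: mgh = ½mv_top² + mg(2r)
v_top² = 2g(h − 2r) = 2(10)(42.9 − 20.80) = 442.0
v_top = 21.02 m/s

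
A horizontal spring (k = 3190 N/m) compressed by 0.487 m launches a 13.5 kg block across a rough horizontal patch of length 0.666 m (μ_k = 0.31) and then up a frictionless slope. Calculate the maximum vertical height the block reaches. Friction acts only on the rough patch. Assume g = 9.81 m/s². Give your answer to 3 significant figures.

Spring energy: E₀ = ½kx² = ½(3190)(0.487)² = 378.28 J
Friction: W_f = μ_k mg d = (0.31)(13.5)(9.81)(0.666) = 27.34 J
Energy at base of ramp: E = 378.28 − 27.34 = 350.94 J
At max height all remaining energy is PE: mgh = E ⇒ h = E/(mg) = 350.94/(13.5 × 9.81) = 2.650 m

h = 2.65 m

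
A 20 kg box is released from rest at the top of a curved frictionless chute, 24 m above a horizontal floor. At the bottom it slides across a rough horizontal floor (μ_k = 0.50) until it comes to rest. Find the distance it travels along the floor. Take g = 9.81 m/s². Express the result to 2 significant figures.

d = 48 m

Energy bookkeeping (friction removes W_f = μ_k N d):
At rest all PE has been dissipated by friction: mgh = μ_k m g d
d = h/μ_k = 24/0.50 = 48.00 m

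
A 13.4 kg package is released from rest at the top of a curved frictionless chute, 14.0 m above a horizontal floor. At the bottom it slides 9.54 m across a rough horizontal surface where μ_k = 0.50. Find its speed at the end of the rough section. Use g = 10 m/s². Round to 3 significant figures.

v = 13.6 m/s

Applying the work–energy principle:
mgh = ½mv² + μ_k m g d
W_f = μ_k mg d = (0.50)(13.4)(10)(9.54) = 639.2 J
½mv² = mgh − W_f = 1876.0 − 639.2 = 1236.8 J
v = √(2 × 1236.8/13.4) = 13.59 m/s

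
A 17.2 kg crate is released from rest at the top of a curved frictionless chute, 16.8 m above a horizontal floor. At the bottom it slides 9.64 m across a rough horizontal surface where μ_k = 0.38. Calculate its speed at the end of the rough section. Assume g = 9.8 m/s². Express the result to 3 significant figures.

Applying the work–energy principle:
mgh = ½mv² + μ_k m g d
W_f = μ_k mg d = (0.38)(17.2)(9.8)(9.64) = 617.5 J
½mv² = mgh − W_f = 2831.8 − 617.5 = 2214.3 J
v = √(2 × 2214.3/17.2) = 16.05 m/s

v = 16.0 m/s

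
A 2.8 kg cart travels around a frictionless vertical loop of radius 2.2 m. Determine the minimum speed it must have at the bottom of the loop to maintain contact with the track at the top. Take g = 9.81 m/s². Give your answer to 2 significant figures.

At the top: mg = mv_top²/r ⇒ v_top² = gr = 21.58 m²/s²
Energy from bottom to top (height 2r): ½mv_bot² = ½mv_top² + mg(2r)
v_bot² = gr + 4gr = 5gr = 107.9
v_bot = √(5gr) = 10.39 m/s

v = 10 m/s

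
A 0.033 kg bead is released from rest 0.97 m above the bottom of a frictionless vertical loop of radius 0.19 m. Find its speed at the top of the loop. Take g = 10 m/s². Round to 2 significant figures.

Energy conservation: mgh = ½mv_top² + mg(2r)
v_top² = 2g(h − 2r) = 2(10)(0.97 − 0.3800) = 11.80
v_top = 3.435 m/s

v = 3.4 m/s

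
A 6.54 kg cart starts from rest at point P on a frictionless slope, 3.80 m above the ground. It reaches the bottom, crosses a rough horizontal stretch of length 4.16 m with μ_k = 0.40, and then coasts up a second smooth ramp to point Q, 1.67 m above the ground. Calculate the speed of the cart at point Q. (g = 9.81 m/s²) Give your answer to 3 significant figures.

Energy at P: mgh₁ = (6.54)(9.81)(3.80) = 243.80 J
Friction loss: W_f = μ_k mg d = 106.8 J
At Q: ½mv² + mgh₂ = mgh₁ − W_f
½mv² = 243.80 − 106.8 − 107.14 = 29.897 J
v = √(2 × 29.897/6.54) = 3.024 m/s

v = 3.02 m/s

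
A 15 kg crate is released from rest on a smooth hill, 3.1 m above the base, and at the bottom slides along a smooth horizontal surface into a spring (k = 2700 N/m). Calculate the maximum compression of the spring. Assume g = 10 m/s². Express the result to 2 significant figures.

Energy conservation (no friction) from release to max compression: mgh = ½kx²
x = √(2mgh/k) = √(2 × 15 × 10 × 3.1 / 2700) = 0.5869 m

x = 0.59 m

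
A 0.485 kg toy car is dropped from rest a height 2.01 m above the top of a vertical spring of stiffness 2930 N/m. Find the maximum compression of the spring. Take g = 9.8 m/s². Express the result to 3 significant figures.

Take the reference level at the top of the uncompressed spring. At max compression the car has fallen H + x and is momentarily at rest:
mg(H + x) = ½kx²
½(2930)x² − (0.485)(9.8)x − (0.485)(9.8)(2.01) = 0
1465x² − 4.753x − 9.554 = 0
x = [4.753 + √(22.59 + 55984)]/(2 × 1465) = 0.08239 m

x = 0.0824 m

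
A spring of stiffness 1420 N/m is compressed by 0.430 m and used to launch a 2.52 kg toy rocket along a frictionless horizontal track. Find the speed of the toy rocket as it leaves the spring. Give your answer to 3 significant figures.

v = 10.2 m/s

The toy rocket leaves the spring when the spring is at natural length, so ½kx² = ½mv²
v = x√(k/m) = 0.430 × √(1420/2.52) = 10.21 m/s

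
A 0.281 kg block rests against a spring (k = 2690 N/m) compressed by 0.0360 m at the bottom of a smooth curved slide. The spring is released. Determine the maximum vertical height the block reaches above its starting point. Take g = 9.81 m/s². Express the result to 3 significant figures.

Energy conservation from release to the highest point: ½kx² = mgh
h = kx²/(2mg) = (2690)(0.0360)²/(2 × 0.281 × 9.81) = 0.6323 m

h = 0.632 m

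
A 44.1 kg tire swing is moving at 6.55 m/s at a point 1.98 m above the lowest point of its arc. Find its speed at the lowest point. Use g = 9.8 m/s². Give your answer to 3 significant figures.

Energy conservation between the two points: ½mv₀² + mgh = ½mv²
v² = v₀² + 2gh = (6.55)² + 2(9.8)(1.98) = 81.710
v = √81.710 = 9.039 m/s

v = 9.04 m/s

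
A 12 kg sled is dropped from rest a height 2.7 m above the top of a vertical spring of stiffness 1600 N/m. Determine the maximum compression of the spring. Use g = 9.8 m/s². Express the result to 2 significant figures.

Take the reference level at the top of the uncompressed spring. At max compression the sled has fallen H + x and is momentarily at rest:
mg(H + x) = ½kx²
½(1600)x² − (12)(9.8)x − (12)(9.8)(2.7) = 0
800.0x² − 117.6x − 317.5 = 0
x = [117.6 + √(13830 + 1.0161e+06)]/(2 × 800.0) = 0.7078 m

x = 0.71 m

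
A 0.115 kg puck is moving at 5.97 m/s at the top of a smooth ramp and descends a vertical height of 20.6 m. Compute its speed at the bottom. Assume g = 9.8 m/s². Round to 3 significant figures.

v = 21.0 m/s

Energy conservation between the two points: ½mv₀² + mgh = ½mv²
The mass cancels from both sides.
v² = v₀² + 2gh = (5.97)² + 2(9.8)(20.6) = 439.40
v = √439.40 = 20.96 m/s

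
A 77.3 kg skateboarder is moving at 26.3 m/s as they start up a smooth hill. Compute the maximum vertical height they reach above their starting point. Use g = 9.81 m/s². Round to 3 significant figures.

h = 35.3 m

Setting KE at the bottom equal to PE gained: ½mv² = mgh
h = v²/(2g) = 26.3²/(2 × 9.81) = 35.25 m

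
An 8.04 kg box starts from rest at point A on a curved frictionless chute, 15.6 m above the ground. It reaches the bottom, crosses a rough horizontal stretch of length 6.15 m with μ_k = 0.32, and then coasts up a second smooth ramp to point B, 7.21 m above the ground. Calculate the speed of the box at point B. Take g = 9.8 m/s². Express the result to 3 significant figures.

Energy at A: mgh₁ = (8.04)(9.8)(15.6) = 1229.2 J
Friction loss: W_f = μ_k mg d = 155.1 J
At B: ½mv² + mgh₂ = mgh₁ − W_f
½mv² = 1229.2 − 155.1 − 568.09 = 506.00 J
v = √(2 × 506.00/8.04) = 11.22 m/s

v = 11.2 m/s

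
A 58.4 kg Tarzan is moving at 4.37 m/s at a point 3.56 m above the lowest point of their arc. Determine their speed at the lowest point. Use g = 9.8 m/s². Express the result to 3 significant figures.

v = 9.43 m/s

Energy conservation between the two points: ½mv₀² + mgh = ½mv²
v² = v₀² + 2gh = (4.37)² + 2(9.8)(3.56) = 88.873
v = √88.873 = 9.427 m/s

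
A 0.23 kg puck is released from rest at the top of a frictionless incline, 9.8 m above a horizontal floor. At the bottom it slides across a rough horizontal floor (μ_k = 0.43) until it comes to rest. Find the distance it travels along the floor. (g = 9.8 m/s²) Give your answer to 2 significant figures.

Energy at the top = energy at the end + work done against friction:
At rest all PE has been dissipated by friction: mgh = μ_k m g d
d = h/μ_k = 9.8/0.43 = 22.79 m

d = 23 m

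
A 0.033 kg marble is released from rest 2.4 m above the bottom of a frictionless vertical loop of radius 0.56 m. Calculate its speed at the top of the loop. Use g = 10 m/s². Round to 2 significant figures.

v = 5.1 m/s

Energy conservation: mgh = ½mv_top² + mg(2r)
v_top² = 2g(h − 2r) = 2(10)(2.4 − 1.120) = 25.60
v_top = 5.060 m/s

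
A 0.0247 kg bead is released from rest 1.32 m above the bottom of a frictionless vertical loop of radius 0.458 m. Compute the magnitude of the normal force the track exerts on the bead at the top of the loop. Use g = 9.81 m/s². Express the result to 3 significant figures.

Energy from release to top (height 2r): mgh = ½mv_top² + mg(2r)
v_top² = 2g(h − 2r) = 2(9.81)(1.32 − 0.9160) = 7.9265 m²/s²
At the top, both N and weight point toward the centre: N + mg = mv_top²/r
N = m(v_top²/r − g) = 0.0247(7.9265/0.458 − 9.81) = 0.1852 N

N = 0.185 N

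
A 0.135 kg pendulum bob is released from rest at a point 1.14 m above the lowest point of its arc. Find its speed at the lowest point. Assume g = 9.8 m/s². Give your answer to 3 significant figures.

v = 4.73 m/s

Mechanical energy is conserved (no friction): mgh = ½mv²
v = √(2gh) = √(2 × 9.8 × 1.14) = √22.344 = 4.727 m/s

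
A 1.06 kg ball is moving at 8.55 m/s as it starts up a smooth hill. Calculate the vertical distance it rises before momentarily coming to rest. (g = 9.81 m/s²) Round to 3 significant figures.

By energy conservation, ½mv² = mgh
h = v²/(2g) = 8.55²/(2 × 9.81) = 3.726 m

h = 3.73 m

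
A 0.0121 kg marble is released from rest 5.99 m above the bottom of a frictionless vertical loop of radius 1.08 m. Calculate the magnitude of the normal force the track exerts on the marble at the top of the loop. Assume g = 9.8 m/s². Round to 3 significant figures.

N = 0.722 N

Energy from release to top (height 2r): mgh = ½mv_top² + mg(2r)
v_top² = 2g(h − 2r) = 2(9.8)(5.99 − 2.160) = 75.068 m²/s²
At the top, both N and weight point toward the centre: N + mg = mv_top²/r
N = m(v_top²/r − g) = 0.0121(75.068/1.08 − 9.8) = 0.7225 N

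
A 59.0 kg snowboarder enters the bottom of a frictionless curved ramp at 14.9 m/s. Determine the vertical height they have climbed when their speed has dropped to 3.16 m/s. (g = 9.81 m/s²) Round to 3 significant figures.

Energy balance between the two points: ½mv₁² = ½mv₂² + mgh
h = (v₁² − v₂²)/(2g) = (14.9² − 3.16²)/(2 × 9.81) = 10.81 m

h = 10.8 m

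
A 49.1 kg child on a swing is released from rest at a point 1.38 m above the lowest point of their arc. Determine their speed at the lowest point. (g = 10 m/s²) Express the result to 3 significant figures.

Mechanical energy is conserved (no friction): mgh = ½mv²
v = √(2gh) = √(2 × 10 × 1.38) = √27.600 = 5.254 m/s

v = 5.25 m/s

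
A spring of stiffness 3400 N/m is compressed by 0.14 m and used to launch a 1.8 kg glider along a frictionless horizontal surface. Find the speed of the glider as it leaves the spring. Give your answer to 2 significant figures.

Spring PE converts entirely to kinetic energy: ½kx² = ½mv²
v = x√(k/m) = 0.14 × √(3400/1.8) = 6.085 m/s

v = 6.1 m/s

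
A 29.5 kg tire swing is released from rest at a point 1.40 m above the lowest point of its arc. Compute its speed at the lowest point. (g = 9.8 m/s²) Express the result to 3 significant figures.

v = 5.24 m/s

Equating total energy at the two states: mgh = ½mv²
v = √(2gh) = √(2 × 9.8 × 1.40) = √27.440 = 5.238 m/s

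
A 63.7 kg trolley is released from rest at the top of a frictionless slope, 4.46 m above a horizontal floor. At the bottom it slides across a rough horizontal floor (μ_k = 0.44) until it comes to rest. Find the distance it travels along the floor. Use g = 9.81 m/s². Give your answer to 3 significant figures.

d = 10.1 m

Energy at the top = energy at the end + work done against friction:
At rest all PE has been dissipated by friction: mgh = μ_k m g d
d = h/μ_k = 4.46/0.44 = 10.14 m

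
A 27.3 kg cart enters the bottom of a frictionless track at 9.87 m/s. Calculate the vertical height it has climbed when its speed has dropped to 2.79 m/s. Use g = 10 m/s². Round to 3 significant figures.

h = 4.48 m

Energy balance between the two points: ½mv₁² = ½mv₂² + mgh
h = (v₁² − v₂²)/(2g) = (9.87² − 2.79²)/(2 × 10) = 4.482 m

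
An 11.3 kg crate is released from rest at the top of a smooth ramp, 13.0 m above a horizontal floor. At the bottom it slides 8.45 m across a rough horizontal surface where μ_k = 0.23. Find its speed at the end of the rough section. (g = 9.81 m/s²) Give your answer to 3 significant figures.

Energy at the top = energy at the end + work done against friction:
mgh = ½mv² + μ_k m g d
W_f = μ_k mg d = (0.23)(11.3)(9.81)(8.45) = 215.4 J
½mv² = mgh − W_f = 1441.1 − 215.4 = 1225.6 J
v = √(2 × 1225.6/11.3) = 14.73 m/s

v = 14.7 m/s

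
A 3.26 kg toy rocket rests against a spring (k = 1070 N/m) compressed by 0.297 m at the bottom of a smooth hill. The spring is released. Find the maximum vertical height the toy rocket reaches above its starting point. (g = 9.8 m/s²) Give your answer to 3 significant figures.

h = 1.48 m

All spring PE becomes gravitational PE at the highest point: ½kx² = mgh
h = kx²/(2mg) = (1070)(0.297)²/(2 × 3.26 × 9.8) = 1.477 m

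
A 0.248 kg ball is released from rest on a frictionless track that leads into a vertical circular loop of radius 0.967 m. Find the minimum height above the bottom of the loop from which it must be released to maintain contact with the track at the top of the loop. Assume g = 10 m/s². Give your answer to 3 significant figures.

h = 2.42 m

At the top, for minimum speed gravity alone supplies the centripetal force: mg = mv_top²/r ⇒ v_top² = gr = 9.670 m²/s²
Energy conservation from release height h to the top (height 2r): mgh = ½mv_top² + mg(2r)
h = v_top²/(2g) + 2r = r/2 + 2r = 5r/2 = 2.417 m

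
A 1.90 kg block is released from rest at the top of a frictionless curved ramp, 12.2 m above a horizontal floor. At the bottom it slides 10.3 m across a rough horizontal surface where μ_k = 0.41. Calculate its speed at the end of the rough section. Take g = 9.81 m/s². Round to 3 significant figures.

v = 12.5 m/s

Applying the work–energy principle:
mgh = ½mv² + μ_k m g d
W_f = μ_k mg d = (0.41)(1.90)(9.81)(10.3) = 78.71 J
½mv² = mgh − W_f = 227.40 − 78.71 = 148.68 J
v = √(2 × 148.68/1.90) = 12.51 m/s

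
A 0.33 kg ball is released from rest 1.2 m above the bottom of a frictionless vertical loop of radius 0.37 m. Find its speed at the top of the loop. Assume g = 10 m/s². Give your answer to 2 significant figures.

v = 3.0 m/s

Energy conservation: mgh = ½mv_top² + mg(2r)
v_top² = 2g(h − 2r) = 2(10)(1.2 − 0.7400) = 9.200
v_top = 3.033 m/s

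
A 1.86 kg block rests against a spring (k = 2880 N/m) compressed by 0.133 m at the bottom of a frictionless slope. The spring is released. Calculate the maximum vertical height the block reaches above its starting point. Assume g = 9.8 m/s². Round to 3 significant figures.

Energy conservation from release to the highest point: ½kx² = mgh
h = kx²/(2mg) = (2880)(0.133)²/(2 × 1.86 × 9.8) = 1.397 m

h = 1.40 m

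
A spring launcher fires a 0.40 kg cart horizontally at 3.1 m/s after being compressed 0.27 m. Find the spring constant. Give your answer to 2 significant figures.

k = 53 N/m

½kx² = ½mv²
k = mv²/x² = (0.40)(3.1)²/(0.27)² = 52.73 N/m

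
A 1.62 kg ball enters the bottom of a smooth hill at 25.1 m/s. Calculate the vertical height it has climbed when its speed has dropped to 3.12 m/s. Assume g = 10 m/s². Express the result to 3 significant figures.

Conservation of energy: ½mv₁² = ½mv₂² + mgh
h = (v₁² − v₂²)/(2g) = (25.1² − 3.12²)/(2 × 10) = 31.01 m

h = 31.0 m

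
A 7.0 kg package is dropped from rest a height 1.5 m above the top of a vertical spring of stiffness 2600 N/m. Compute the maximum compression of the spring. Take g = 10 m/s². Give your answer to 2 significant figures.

Measuring PE from the top of the relaxed spring, at max compression the package has dropped H + x with zero KE, so:
mg(H + x) = ½kx²
½(2600)x² − (7.0)(10)x − (7.0)(10)(1.5) = 0
1300x² − 70.00x − 105.0 = 0
x = [70.00 + √(4900 + 546000)]/(2 × 1300) = 0.3124 m

x = 0.31 m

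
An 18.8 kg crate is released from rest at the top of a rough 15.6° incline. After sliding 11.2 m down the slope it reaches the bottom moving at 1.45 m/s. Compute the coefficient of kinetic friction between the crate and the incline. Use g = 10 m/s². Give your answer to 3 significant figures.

μ_k = 0.269

mgh = ½mv² + μ_k (mg cosθ) L, with h = L sinθ
mgL sinθ = 566.24 J; ½mv² = 19.764 J
W_f = 566.24 − 19.764 = 546.5 J
μ_k = W_f/(mg cosθ · L) = 546.5/(181.1 × 11.2) = 0.2695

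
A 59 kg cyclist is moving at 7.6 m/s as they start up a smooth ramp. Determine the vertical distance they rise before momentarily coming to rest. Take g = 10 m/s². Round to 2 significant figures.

By energy conservation, ½mv² = mgh
h = v²/(2g) = 7.6²/(2 × 10) = 2.888 m

h = 2.9 m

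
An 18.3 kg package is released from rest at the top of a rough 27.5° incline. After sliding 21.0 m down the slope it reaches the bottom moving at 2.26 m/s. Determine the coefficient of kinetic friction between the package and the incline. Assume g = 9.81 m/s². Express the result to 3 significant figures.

μ_k = 0.507

mgh = ½mv² + μ_k (mg cosθ) L, with h = L sinθ
mgL sinθ = 1740.8 J; ½mv² = 46.735 J
W_f = 1740.8 − 46.735 = 1694 J
μ_k = W_f/(mg cosθ · L) = 1694/(159.2 × 21.0) = 0.5066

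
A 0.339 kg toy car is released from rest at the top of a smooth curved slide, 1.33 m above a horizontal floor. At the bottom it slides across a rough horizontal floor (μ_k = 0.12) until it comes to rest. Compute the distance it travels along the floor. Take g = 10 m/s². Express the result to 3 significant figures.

Applying the work–energy principle:
At rest all PE has been dissipated by friction: mgh = μ_k m g d
d = h/μ_k = 1.33/0.12 = 11.08 m

d = 11.1 m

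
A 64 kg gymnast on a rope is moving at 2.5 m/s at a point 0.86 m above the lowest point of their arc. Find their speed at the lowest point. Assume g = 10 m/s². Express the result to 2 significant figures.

Equating total energy at the two states: ½mv₀² + mgh = ½mv²
The mass cancels from both sides.
v² = v₀² + 2gh = (2.5)² + 2(10)(0.86) = 23.450
v = √23.450 = 4.843 m/s

v = 4.8 m/s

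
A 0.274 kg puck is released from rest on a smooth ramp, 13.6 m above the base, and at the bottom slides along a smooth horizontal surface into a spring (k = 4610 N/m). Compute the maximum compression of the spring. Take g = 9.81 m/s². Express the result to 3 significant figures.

Energy conservation (no friction) from release to max compression: mgh = ½kx²
x = √(2mgh/k) = √(2 × 0.274 × 9.81 × 13.6 / 4610) = 0.1259 m

x = 0.126 m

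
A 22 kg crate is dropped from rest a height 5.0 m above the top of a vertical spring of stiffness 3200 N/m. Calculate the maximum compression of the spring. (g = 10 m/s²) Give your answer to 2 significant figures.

x = 0.90 m

Let x be the compression. The total drop is H + x, and the crate is instantaneously at rest at max compression, so energy conservation gives:
mg(H + x) = ½kx²
½(3200)x² − (22)(10)x − (22)(10)(5.0) = 0
1600x² − 220.0x − 1100 = 0
x = [220.0 + √(48400 + 7.0400e+06)]/(2 × 1600) = 0.9008 m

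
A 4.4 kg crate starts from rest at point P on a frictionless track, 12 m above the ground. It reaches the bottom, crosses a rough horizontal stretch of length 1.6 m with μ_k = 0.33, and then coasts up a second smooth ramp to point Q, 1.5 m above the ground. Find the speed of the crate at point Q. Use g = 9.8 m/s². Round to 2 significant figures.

Energy at P: mgh₁ = (4.4)(9.8)(12) = 517.44 J
Friction loss: W_f = μ_k mg d = 22.77 J
At Q: ½mv² + mgh₂ = mgh₁ − W_f
½mv² = 517.44 − 22.77 − 64.680 = 429.99 J
v = √(2 × 429.99/4.4) = 13.98 m/s

v = 14 m/s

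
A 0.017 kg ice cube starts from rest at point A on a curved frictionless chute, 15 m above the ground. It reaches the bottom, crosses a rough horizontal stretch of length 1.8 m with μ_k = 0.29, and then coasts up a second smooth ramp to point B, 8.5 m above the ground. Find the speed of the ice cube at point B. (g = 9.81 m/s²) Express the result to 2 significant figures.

Energy at A: mgh₁ = (0.017)(9.81)(15) = 2.5016 J
Friction loss: W_f = μ_k mg d = 0.08705 J
At B: ½mv² + mgh₂ = mgh₁ − W_f
½mv² = 2.5016 − 0.08705 − 1.4175 = 0.99695 J
v = √(2 × 0.99695/0.017) = 10.83 m/s

v = 11 m/s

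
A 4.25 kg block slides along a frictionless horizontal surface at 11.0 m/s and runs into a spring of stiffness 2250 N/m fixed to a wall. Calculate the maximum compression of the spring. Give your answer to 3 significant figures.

At max compression the block is momentarily at rest: ½mv² = ½kx²
x = v√(m/k) = 11.0 × √(4.25/2250) = 0.4781 m

x = 0.478 m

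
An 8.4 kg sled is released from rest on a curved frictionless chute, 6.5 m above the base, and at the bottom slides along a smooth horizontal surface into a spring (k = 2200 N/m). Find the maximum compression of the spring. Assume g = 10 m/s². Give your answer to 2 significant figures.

At max compression the sled is momentarily at rest: mgh = ½kx²
x = √(2mgh/k) = √(2 × 8.4 × 10 × 6.5 / 2200) = 0.7045 m

x = 0.70 m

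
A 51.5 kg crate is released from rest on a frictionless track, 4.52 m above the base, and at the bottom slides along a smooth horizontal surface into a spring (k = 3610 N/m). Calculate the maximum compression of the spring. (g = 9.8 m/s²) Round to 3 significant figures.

x = 1.12 m

Gravitational PE at the top equals spring PE at max compression: mgh = ½kx²
x = √(2mgh/k) = √(2 × 51.5 × 9.8 × 4.52 / 3610) = 1.124 m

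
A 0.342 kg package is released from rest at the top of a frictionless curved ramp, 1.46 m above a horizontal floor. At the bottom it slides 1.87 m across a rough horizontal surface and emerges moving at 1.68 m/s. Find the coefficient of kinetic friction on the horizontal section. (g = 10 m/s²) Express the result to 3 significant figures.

μ_k = 0.705

Energy bookkeeping (friction removes W_f = μ_k N d):
mgh = ½mv² + μ_k m g d
mgh = 4.9932 J; ½mv² = 0.48263 J
W_f = 4.9932 − 0.48263 = 4.511 J
μ_k = W_f/(mg·d) = 4.511/(3.420 × 1.87) = 0.7053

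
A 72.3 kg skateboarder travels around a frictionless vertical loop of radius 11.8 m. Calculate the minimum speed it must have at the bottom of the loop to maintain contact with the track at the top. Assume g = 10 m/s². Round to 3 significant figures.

v = 24.3 m/s

At the top: mg = mv_top²/r ⇒ v_top² = gr = 118.0 m²/s²
Energy from bottom to top (height 2r): ½mv_bot² = ½mv_top² + mg(2r)
v_bot² = gr + 4gr = 5gr = 590.0
v_bot = √(5gr) = 24.29 m/s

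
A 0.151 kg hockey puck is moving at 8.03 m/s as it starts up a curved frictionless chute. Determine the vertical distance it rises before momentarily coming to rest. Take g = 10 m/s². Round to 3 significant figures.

By energy conservation, ½mv² = mgh
h = v²/(2g) = 8.03²/(2 × 10) = 3.224 m

h = 3.22 m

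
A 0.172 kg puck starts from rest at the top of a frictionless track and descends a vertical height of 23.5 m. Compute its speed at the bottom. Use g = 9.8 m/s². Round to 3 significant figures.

v = 21.5 m/s

Equating total energy at the two states: mgh = ½mv²
v = √(2gh) = √(2 × 9.8 × 23.5) = √460.60 = 21.46 m/s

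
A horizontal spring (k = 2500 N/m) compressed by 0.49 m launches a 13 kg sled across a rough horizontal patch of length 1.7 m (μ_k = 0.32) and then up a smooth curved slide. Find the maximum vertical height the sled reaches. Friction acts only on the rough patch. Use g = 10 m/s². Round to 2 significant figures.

Spring energy: E₀ = ½kx² = ½(2500)(0.49)² = 300.12 J
Friction: W_f = μ_k mg d = (0.32)(13)(10)(1.7) = 70.72 J
Energy at base of ramp: E = 300.12 − 70.72 = 229.41 J
At max height all remaining energy is PE: mgh = E ⇒ h = E/(mg) = 229.41/(13 × 10) = 1.765 m

h = 1.8 m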